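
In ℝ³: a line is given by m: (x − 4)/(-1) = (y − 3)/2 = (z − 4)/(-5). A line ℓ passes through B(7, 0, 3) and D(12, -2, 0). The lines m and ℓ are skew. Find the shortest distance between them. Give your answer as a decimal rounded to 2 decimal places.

m has direction (-1, 2, -5) through (4, 3, 4).
A direction vector for ℓ is D − B = (5, -2, -3).
Common perpendicular direction n = (-1, 2, -5) × (5, -2, -3) = (-16, -28, -8).
With w = (7, 0, 3) − (4, 3, 4) = (3, -3, -1), w · n = 44.
Distance = |w · n| / |n| = |44| / √1104 ≈ 1.32.

1.32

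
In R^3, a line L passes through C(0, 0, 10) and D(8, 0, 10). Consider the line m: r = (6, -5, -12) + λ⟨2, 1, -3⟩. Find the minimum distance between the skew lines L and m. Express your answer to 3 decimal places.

11.700

A direction vector for L is D − C = (8, 0, 0).
Common perpendicular direction n = (8, 0, 0) × (2, 1, -3) = (0, 24, 8).
With w = (6, -5, -12) − (0, 0, 10) = (6, -5, -22), w · n = -296.
Distance = |w · n| / |n| = |-296| / √640 ≈ 11.700.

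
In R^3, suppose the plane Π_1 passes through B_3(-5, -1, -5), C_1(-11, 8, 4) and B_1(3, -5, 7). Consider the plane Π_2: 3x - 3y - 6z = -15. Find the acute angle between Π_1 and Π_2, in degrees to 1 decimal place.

79.2

B_3C_1 = (-6, 9, 9), B_3B_1 = (8, -4, 12); a normal to Π_1 is B_3C_1 × B_3B_1 = (144, 144, -48).
Using B_3: Π_1 has equation 144x + 144y - 48z = -624.
cos θ = |n₁·n₂| / (|n₁||n₂|) = |288| / (√43776 · √54).
θ = arccos(0.18732) ≈ 79.2°.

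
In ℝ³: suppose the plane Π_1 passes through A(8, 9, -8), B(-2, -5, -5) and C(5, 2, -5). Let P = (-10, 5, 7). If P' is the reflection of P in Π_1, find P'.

AB = (-10, -14, 3), AC = (-3, -7, 3); a normal to Π_1 is AB × AC = (-21, 21, 28).
Using A: Π_1 has equation -21x + 21y + 28z = -203.
λ = (n·P − d)/|n|² = (511 − (-203))/1666 = 3/7.
Reflection = P − 2λn = (-10, 5, 7) − (6/7)·(-21, 21, 28) = (8, -13, -17).

(8, -13, -17)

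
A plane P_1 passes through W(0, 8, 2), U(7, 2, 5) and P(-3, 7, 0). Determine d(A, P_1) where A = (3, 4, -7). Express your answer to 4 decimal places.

WU = (7, -6, 3), WP = (-3, -1, -2); a normal to P_1 is WU × WP = (15, 5, -25).
Using W: P_1 has equation 15x + 5y - 25z = -10.
n·A − d = (15)·(3) + (5)·(4) + (-25)·(-7) − (-10) = 250; |n| = √875.
Distance = |250| / √875 = 250/√875 ≈ 8.4515.

8.4515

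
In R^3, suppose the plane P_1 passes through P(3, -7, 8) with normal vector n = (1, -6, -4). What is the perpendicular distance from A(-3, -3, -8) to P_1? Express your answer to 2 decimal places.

4.67

P_1: n·r = n·P gives x - 6y - 4z = 13.
n·A − d = (1)·(-3) + (-6)·(-3) + (-4)·(-8) − 13 = 34; |n| = √53.
Distance = |34| / √53 = 34/√53 ≈ 4.67.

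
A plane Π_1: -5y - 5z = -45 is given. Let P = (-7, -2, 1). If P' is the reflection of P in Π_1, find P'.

λ = (n·P − d)/|n|² = (5 − (-45))/50 = 1.
Reflection = P − 2λn = (-7, -2, 1) − 2·(0, -5, -5) = (-7, 8, 11).

(-7, 8, 11)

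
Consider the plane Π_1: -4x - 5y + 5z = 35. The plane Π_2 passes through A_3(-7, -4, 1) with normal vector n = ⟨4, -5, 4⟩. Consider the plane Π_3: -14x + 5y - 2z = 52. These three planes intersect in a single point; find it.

Π_2: n·r = n·A_3 gives 4x - 5y + 4z = -4.
Solving the 3×3 linear system -4x - 5y + 5z = 35, 4x - 5y + 4z = -4, -14x + 5y - 2z = 52 (e.g. by elimination or Cramer's rule, determinant = 30) gives (-5, -4, -1).

(-5, -4, -1)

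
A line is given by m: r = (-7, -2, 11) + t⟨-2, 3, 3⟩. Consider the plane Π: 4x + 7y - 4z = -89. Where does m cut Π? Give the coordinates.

(-1, -11, 2)

Substitute r = (-7, -2, 11) + t(-2, 3, 3) into the plane: -86 + 1t = -89, so t = -3.
Intersection: (-7, -2, 11) + (-3)·(-2, 3, 3) = (-1, -11, 2).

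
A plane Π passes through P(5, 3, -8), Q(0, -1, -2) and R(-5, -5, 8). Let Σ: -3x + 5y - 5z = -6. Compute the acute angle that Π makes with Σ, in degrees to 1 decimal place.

41.2

PQ = (-5, -4, 6), PR = (-10, -8, 16); a normal to Π is PQ × PR = (-16, 20, 0).
Using P: Π has equation -16x + 20y = -20.
cos θ = |n₁·n₂| / (|n₁||n₂|) = |148| / (√656 · √59).
θ = arccos(0.75229) ≈ 41.2°.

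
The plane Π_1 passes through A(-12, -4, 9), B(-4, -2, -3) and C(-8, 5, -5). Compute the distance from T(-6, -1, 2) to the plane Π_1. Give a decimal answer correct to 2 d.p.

1.85

AB = (8, 2, -12), AC = (4, 9, -14); a normal to Π_1 is AB × AC = (80, 64, 64).
Using A: Π_1 has equation 80x + 64y + 64z = -640.
n·T − d = (80)·(-6) + (64)·(-1) + (64)·(2) − (-640) = 224; |n| = √14592.
Distance = |224| / √14592 = 224/√14592 ≈ 1.85.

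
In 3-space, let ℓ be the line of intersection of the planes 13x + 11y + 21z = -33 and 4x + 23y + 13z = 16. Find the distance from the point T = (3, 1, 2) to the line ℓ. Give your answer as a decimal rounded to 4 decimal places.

5.7144

Direction of ℓ: (13, 11, 21) × (4, 23, 13) = (-340, -85, 255).
A point on ℓ: solving the two plane equations with x = -5 gives (-5, 1, 1).
Taking (-5, 1, 1) on ℓ with direction v = (-340, -85, 255): w = T − (-5, 1, 1) = (8, 0, 1), and w × v = (85, -2380, -680).
Distance = |w × v| / |v| = √6134025 / √187850 ≈ 5.7144.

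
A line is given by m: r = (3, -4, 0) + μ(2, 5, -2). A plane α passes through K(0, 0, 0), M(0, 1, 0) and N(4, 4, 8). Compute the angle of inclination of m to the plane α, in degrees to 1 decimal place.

27.8

KM = (0, 1, 0), KN = (4, 4, 8); a normal to α is KM × KN = (8, 0, -4).
Using K: α has equation 8x - 4z = 0.
sin θ = |n·v| / (|n||v|) = |24| / (√80 · √33) = 0.46710.
θ ≈ 27.8°.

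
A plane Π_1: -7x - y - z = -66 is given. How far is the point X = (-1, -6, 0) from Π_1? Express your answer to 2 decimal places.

n·X − d = (-7)·(-1) + (-1)·(-6) + (-1)·(0) − (-66) = 79; |n| = √51.
Distance = |79| / √51 = 79/√51 ≈ 11.06.

11.06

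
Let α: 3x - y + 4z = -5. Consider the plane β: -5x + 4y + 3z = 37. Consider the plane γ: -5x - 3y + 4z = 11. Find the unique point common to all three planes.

Solving the 3×3 linear system 3x - y + 4z = -5, -5x + 4y + 3z = 37, -5x - 3y + 4z = 11 (e.g. by elimination or Cramer's rule, determinant = 210) gives (-3, 4, 2).

(-3, 4, 2)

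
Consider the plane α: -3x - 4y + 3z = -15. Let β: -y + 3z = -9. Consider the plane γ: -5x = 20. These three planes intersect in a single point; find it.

Solving the 3×3 linear system -3x - 4y + 3z = -15, -y + 3z = -9, -5x = 20 (e.g. by elimination or Cramer's rule, determinant = 45) gives (-4, 6, -1).

(-4, 6, -1)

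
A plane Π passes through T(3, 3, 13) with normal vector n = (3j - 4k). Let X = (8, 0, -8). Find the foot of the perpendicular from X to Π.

(8, -9, 4)

Π: n·r = n·T gives 3y - 4z = -43.
Foot = X − λn with λ = (n·X − d)/|n|² = (32 − (-43))/25 = 3.
Foot = (8, 0, -8) − 3·(0, 3, -4) = (8, -9, 4).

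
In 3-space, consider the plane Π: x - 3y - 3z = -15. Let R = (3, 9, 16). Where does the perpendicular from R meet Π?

(6, 0, 7)

Foot = R − λn with λ = (n·R − d)/|n|² = (-72 − (-15))/19 = -3.
Foot = (3, 9, 16) − (-3)·(1, -3, -3) = (6, 0, 7).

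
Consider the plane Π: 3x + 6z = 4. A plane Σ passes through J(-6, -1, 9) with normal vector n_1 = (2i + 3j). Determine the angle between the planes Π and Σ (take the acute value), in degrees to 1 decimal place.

Σ: n_1·r = n_1·J gives 2x + 3y = -15.
cos θ = |n₁·n₂| / (|n₁||n₂|) = |6| / (√45 · √13).
θ = arccos(0.24807) ≈ 75.6°.

75.6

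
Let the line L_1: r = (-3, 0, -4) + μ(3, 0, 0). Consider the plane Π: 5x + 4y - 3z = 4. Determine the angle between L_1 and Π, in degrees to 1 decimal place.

sin θ = |n·v| / (|n||v|) = |15| / (√50 · √9) = 0.70711.
θ ≈ 45.0°.

45.0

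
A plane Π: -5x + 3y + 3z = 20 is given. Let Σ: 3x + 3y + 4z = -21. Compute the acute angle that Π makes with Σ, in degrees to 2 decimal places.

cos θ = |n₁·n₂| / (|n₁||n₂|) = |6| / (√43 · √34).
θ = arccos(0.15692) ≈ 80.97°.

80.97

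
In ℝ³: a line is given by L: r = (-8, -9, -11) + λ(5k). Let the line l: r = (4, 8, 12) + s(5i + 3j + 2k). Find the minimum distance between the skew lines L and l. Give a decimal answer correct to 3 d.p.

Common perpendicular direction n = (0, 0, 5) × (5, 3, 2) = (-15, 25, 0).
With w = (4, 8, 12) − (-8, -9, -11) = (12, 17, 23), w · n = 245.
Distance = |w · n| / |n| = |245| / √850 ≈ 8.403.

8.403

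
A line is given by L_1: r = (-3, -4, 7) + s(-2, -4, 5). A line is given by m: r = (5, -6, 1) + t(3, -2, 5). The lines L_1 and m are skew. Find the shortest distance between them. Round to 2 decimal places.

Common perpendicular direction n = (-2, -4, 5) × (3, -2, 5) = (-10, 25, 16).
With w = (5, -6, 1) − (-3, -4, 7) = (8, -2, -6), w · n = -226.
Distance = |w · n| / |n| = |-226| / √981 ≈ 7.22.

7.22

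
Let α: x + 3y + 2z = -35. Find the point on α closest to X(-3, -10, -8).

Foot = X − λn with λ = (n·X − d)/|n|² = (-49 − (-35))/14 = -1.
Foot = (-3, -10, -8) − (-1)·(1, 3, 2) = (-2, -7, -6).

(-2, -7, -6)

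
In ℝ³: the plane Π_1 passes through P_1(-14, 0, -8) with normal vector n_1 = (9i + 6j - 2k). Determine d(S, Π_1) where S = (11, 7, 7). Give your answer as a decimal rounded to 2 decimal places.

Π_1: n_1·r = n_1·P_1 gives 9x + 6y - 2z = -110.
n·S − d = (9)·(11) + (6)·(7) + (-2)·(7) − (-110) = 237; |n| = √121.
Distance = |237| / √121 = 237/√121 ≈ 21.55.

21.55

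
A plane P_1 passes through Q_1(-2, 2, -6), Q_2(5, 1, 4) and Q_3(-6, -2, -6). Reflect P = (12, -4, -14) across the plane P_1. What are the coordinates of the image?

Q_1Q_2 = (7, -1, 10), Q_1Q_3 = (-4, -4, 0); a normal to P_1 is Q_1Q_2 × Q_1Q_3 = (40, -40, -32).
Using Q_1: P_1 has equation 40x - 40y - 32z = 32.
λ = (n·P − d)/|n|² = (1088 − 32)/4224 = 1/4.
Reflection = P − 2λn = (12, -4, -14) − (1/2)·(40, -40, -32) = (-8, 16, 2).

(-8, 16, 2)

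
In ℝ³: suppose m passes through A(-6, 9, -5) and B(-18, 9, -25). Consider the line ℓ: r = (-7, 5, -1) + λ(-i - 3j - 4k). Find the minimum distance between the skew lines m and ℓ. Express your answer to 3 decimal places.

4.193

A direction vector for m is B − A = (-12, 0, -20).
Common perpendicular direction n = (-12, 0, -20) × (-1, -3, -4) = (-60, -28, 36).
With w = (-7, 5, -1) − (-6, 9, -5) = (-1, -4, 4), w · n = 316.
Distance = |w · n| / |n| = |316| / √5680 ≈ 4.193.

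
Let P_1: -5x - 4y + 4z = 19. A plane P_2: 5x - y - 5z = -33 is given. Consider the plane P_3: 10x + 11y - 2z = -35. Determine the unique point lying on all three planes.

Solving the 3×3 linear system -5x - 4y + 4z = 19, 5x - y - 5z = -33, 10x + 11y - 2z = -35 (e.g. by elimination or Cramer's rule, determinant = 135) gives (-7, 3, -1).

(-7, 3, -1)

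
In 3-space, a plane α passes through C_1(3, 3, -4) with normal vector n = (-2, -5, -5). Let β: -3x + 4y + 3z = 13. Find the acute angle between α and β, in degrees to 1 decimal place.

47.4

α: n·r = n·C_1 gives -2x - 5y - 5z = -1.
cos θ = |n₁·n₂| / (|n₁||n₂|) = |-29| / (√54 · √34).
θ = arccos(0.67680) ≈ 47.4°.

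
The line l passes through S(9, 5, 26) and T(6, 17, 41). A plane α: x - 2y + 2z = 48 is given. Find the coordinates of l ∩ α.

A direction vector for l is T − S = (-3, 12, 15).
Substitute r = (9, 5, 26) + t(-3, 12, 15) into the plane: 51 + 3t = 48, so t = -1.
Intersection: (9, 5, 26) + (-1)·(-3, 12, 15) = (12, -7, 11).

(12, -7, 11)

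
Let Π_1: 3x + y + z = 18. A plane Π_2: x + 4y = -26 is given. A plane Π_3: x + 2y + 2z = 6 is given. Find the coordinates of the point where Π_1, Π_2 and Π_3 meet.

(6, -8, 8)

Solving the 3×3 linear system 3x + y + z = 18, x + 4y = -26, x + 2y + 2z = 6 (e.g. by elimination or Cramer's rule, determinant = 20) gives (6, -8, 8).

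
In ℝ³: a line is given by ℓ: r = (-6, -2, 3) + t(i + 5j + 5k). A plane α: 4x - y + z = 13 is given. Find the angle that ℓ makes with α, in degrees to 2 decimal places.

sin θ = |n·v| / (|n||v|) = |4| / (√18 · √51) = 0.13202.
θ ≈ 7.59°.

7.59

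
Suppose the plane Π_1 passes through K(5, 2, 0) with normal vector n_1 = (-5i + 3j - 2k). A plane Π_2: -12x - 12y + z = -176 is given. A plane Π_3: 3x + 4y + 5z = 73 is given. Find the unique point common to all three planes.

Π_1: n_1·r = n_1·K gives -5x + 3y - 2z = -19.
Solving the 3×3 linear system -5x + 3y - 2z = -19, -12x - 12y + z = -176, 3x + 4y + 5z = 73 (e.g. by elimination or Cramer's rule, determinant = 533) gives (7, 8, 4).

(7, 8, 4)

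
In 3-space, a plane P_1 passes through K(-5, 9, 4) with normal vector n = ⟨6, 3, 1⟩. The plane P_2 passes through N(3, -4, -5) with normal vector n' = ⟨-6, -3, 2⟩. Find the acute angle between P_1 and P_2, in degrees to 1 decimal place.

P_1: n·r = n·K gives 6x + 3y + z = 1.
P_2: n'·r = n'·N gives -6x - 3y + 2z = -16.
cos θ = |n₁·n₂| / (|n₁||n₂|) = |-43| / (√46 · √49).
θ = arccos(0.90571) ≈ 25.1°.

25.1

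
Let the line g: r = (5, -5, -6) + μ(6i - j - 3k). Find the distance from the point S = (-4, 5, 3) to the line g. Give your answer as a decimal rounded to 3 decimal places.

Taking (5, -5, -6) on g with direction v = (6, -1, -3): w = S − (5, -5, -6) = (-9, 10, 9), and w × v = (-21, 27, -51).
Distance = |w × v| / |v| = √3771 / √46 ≈ 9.054.

9.054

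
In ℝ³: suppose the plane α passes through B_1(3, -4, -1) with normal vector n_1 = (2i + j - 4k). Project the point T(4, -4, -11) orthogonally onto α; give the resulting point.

α: n_1·r = n_1·B_1 gives 2x + y - 4z = 6.
Foot = T − λn with λ = (n·T − d)/|n|² = (48 − 6)/21 = 2.
Foot = (4, -4, -11) − 2·(2, 1, -4) = (0, -6, -3).

(0, -6, -3)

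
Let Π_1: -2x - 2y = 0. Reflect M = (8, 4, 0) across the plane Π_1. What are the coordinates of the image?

λ = (n·M − d)/|n|² = (-24 − 0)/8 = -3.
Reflection = M − 2λn = (8, 4, 0) − (-6)·(-2, -2, 0) = (-4, -8, 0).

(-4, -8, 0)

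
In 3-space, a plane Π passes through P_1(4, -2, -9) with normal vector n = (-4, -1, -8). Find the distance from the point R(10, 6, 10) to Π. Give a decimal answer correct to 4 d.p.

20.4444

Π: n·r = n·P_1 gives -4x - y - 8z = 58.
n·R − d = (-4)·(10) + (-1)·(6) + (-8)·(10) − 58 = -184; |n| = √81.
Distance = |-184| / √81 = 184/√81 ≈ 20.4444.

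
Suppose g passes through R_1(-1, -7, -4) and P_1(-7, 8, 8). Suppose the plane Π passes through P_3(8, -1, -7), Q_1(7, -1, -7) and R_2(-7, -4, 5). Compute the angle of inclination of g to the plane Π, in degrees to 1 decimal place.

A direction vector for g is P_1 − R_1 = (-6, 15, 12).
P_3Q_1 = (-1, 0, 0), P_3R_2 = (-15, -3, 12); a normal to Π is P_3Q_1 × P_3R_2 = (0, 12, 3).
Using P_3: Π has equation 12y + 3z = -33.
sin θ = |n·v| / (|n||v|) = |216| / (√153 · √405) = 0.86772.
θ ≈ 60.2°.

60.2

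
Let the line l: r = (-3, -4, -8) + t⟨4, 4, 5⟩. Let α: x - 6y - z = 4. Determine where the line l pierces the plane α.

Substitute r = (-3, -4, -8) + t(4, 4, 5) into the plane: 29 + (-25)t = 4, so t = 1.
Intersection: (-3, -4, -8) + 1·(4, 4, 5) = (1, 0, -3).

(1, 0, -3)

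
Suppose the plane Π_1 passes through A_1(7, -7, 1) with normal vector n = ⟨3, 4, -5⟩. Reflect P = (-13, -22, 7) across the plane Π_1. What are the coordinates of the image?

Π_1: n·r = n·A_1 gives 3x + 4y - 5z = -12.
λ = (n·P − d)/|n|² = (-162 − (-12))/50 = -3.
Reflection = P − 2λn = (-13, -22, 7) − (-6)·(3, 4, -5) = (5, 2, -23).

(5, 2, -23)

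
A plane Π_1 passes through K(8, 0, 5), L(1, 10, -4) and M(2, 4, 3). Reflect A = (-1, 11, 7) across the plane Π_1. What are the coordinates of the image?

(-5, 1, -1)

KL = (-7, 10, -9), KM = (-6, 4, -2); a normal to Π_1 is KL × KM = (16, 40, 32).
Using K: Π_1 has equation 16x + 40y + 32z = 288.
λ = (n·A − d)/|n|² = (648 − 288)/2880 = 1/8.
Reflection = A − 2λn = (-1, 11, 7) − (1/4)·(16, 40, 32) = (-5, 1, -1).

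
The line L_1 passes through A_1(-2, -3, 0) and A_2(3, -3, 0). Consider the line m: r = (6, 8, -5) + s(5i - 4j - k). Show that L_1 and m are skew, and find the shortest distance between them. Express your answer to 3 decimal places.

A direction vector for L_1 is A_2 − A_1 = (5, 0, 0).
Common perpendicular direction n = (5, 0, 0) × (5, -4, -1) = (0, 5, -20).
With w = (6, 8, -5) − (-2, -3, 0) = (8, 11, -5), w · n = 155.
Since n ≠ 0 the lines are not parallel, and w · n = 155 ≠ 0 so they do not intersect; hence they are skew.
Distance = |w · n| / |n| = |155| / √425 ≈ 7.519.

7.519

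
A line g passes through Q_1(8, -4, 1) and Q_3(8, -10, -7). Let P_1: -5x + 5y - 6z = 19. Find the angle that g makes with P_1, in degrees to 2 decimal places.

11.19

A direction vector for g is Q_3 − Q_1 = (0, -6, -8).
sin θ = |n·v| / (|n||v|) = |18| / (√86 · √100) = 0.19410.
θ ≈ 11.19°.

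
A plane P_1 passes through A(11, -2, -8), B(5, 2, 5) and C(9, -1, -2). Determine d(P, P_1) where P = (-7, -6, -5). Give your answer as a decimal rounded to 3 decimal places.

AB = (-6, 4, 13), AC = (-2, 1, 6); a normal to P_1 is AB × AC = (11, 10, 2).
Using A: P_1 has equation 11x + 10y + 2z = 85.
n·P − d = (11)·(-7) + (10)·(-6) + (2)·(-5) − 85 = -232; |n| = √225.
Distance = |-232| / √225 = 232/√225 ≈ 15.467.

15.467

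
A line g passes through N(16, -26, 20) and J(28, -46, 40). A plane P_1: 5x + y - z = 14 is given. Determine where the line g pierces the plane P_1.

(4, -6, 0)

A direction vector for g is J − N = (12, -20, 20).
Substitute r = (16, -26, 20) + t(12, -20, 20) into the plane: 34 + 20t = 14, so t = -1.
Intersection: (16, -26, 20) + (-1)·(12, -20, 20) = (4, -6, 0).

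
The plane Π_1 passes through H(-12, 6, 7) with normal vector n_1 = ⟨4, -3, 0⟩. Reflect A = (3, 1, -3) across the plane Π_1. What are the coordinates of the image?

(-21, 19, -3)

Π_1: n_1·r = n_1·H gives 4x - 3y = -66.
λ = (n·A − d)/|n|² = (9 − (-66))/25 = 3.
Reflection = A − 2λn = (3, 1, -3) − 6·(4, -3, 0) = (-21, 19, -3).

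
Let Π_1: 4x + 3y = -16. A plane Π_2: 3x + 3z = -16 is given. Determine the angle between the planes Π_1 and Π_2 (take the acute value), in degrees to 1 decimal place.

55.6

cos θ = |n₁·n₂| / (|n₁||n₂|) = |12| / (√25 · √18).
θ = arccos(0.56569) ≈ 55.6°.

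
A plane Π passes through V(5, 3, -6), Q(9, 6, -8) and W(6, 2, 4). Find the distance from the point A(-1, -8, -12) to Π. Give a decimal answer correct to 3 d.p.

6.593

VQ = (4, 3, -2), VW = (1, -1, 10); a normal to Π is VQ × VW = (28, -42, -7).
Using V: Π has equation 28x - 42y - 7z = 56.
n·A − d = (28)·(-1) + (-42)·(-8) + (-7)·(-12) − 56 = 336; |n| = √2597.
Distance = |336| / √2597 = 336/√2597 ≈ 6.593.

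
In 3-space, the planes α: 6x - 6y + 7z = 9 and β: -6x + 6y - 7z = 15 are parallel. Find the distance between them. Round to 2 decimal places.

2.18

Rescale β by 1/(-1): 6x - 6y + 7z = -15. Then distance = |9 − (-15)| / √121 ≈ 2.18.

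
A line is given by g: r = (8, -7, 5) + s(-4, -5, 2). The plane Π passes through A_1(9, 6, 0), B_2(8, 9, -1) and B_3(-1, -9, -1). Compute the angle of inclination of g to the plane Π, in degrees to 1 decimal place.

A_1B_2 = (-1, 3, -1), A_1B_3 = (-10, -15, -1); a normal to Π is A_1B_2 × A_1B_3 = (-18, 9, 45).
Using A_1: Π has equation -18x + 9y + 45z = -108.
sin θ = |n·v| / (|n||v|) = |117| / (√2430 · √45) = 0.35382.
θ ≈ 20.7°.

20.7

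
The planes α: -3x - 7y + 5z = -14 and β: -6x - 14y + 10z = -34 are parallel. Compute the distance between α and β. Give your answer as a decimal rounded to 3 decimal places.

0.329

Rescale β by 1/2: -3x - 7y + 5z = -17. Then distance = |-14 − (-17)| / √83 ≈ 0.329.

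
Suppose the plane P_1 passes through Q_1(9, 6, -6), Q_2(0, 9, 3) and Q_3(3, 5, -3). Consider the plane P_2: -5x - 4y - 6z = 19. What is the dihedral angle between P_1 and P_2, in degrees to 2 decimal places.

67.12

Q_1Q_2 = (-9, 3, 9), Q_1Q_3 = (-6, -1, 3); a normal to P_1 is Q_1Q_2 × Q_1Q_3 = (18, -27, 27).
Using Q_1: P_1 has equation 18x - 27y + 27z = -162.
cos θ = |n₁·n₂| / (|n₁||n₂|) = |-144| / (√1782 · √77).
θ = arccos(0.38874) ≈ 67.12°.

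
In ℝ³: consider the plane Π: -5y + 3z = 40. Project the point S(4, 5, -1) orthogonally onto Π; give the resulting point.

(4, -5, 5)

Foot = S − λn with λ = (n·S − d)/|n|² = (-28 − 40)/34 = -2.
Foot = (4, 5, -1) − (-2)·(0, -5, 3) = (4, -5, 5).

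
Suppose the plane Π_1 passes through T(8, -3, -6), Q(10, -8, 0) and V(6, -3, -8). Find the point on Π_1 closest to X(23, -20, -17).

TQ = (2, -5, 6), TV = (-2, 0, -2); a normal to Π_1 is TQ × TV = (10, -8, -10).
Using T: Π_1 has equation 10x - 8y - 10z = 164.
Foot = X − λn with λ = (n·X − d)/|n|² = (560 − 164)/264 = 3/2.
Foot = (23, -20, -17) − (3/2)·(10, -8, -10) = (8, -8, -2).

(8, -8, -2)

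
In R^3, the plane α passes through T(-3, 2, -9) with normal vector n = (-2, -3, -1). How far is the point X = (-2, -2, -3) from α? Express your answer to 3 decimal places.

α: n·r = n·T gives -2x - 3y - z = 9.
n·X − d = (-2)·(-2) + (-3)·(-2) + (-1)·(-3) − 9 = 4; |n| = √14.
Distance = |4| / √14 = 4/√14 ≈ 1.069.

1.069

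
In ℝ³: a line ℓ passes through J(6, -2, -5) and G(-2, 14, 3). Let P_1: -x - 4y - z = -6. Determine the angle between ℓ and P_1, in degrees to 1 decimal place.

50.3

A direction vector for ℓ is G − J = (-8, 16, 8).
sin θ = |n·v| / (|n||v|) = |-64| / (√18 · √384) = 0.76980.
θ ≈ 50.3°.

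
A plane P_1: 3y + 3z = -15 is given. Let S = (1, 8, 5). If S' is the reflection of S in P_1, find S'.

(1, -10, -13)

λ = (n·S − d)/|n|² = (39 − (-15))/18 = 3.
Reflection = S − 2λn = (1, 8, 5) − 6·(0, 3, 3) = (1, -10, -13).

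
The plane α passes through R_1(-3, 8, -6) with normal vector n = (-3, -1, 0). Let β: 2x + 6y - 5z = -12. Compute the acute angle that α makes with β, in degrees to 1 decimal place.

α: n·r = n·R_1 gives -3x - y = 1.
cos θ = |n₁·n₂| / (|n₁||n₂|) = |-12| / (√10 · √65).
θ = arccos(0.47068) ≈ 61.9°.

61.9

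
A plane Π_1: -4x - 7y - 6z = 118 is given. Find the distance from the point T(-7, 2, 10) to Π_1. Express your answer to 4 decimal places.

n·T − d = (-4)·(-7) + (-7)·(2) + (-6)·(10) − 118 = -164; |n| = √101.
Distance = |-164| / √101 = 164/√101 ≈ 16.3186.

16.3186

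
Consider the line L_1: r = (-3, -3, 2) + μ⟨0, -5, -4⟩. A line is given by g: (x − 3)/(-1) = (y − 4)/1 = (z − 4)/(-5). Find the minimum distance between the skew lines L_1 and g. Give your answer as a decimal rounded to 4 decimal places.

g has direction (-1, 1, -5) through (3, 4, 4).
Common perpendicular direction n = (0, -5, -4) × (-1, 1, -5) = (29, 4, -5).
With w = (3, 4, 4) − (-3, -3, 2) = (6, 7, 2), w · n = 192.
Distance = |w · n| / |n| = |192| / √882 ≈ 6.4650.

6.4650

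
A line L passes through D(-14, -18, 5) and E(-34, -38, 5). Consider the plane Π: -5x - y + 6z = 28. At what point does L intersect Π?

A direction vector for L is E − D = (-20, -20, 0).
Substitute r = (-14, -18, 5) + t(-20, -20, 0) into the plane: 118 + 120t = 28, so t = -3/4.
Intersection: (-14, -18, 5) + (-3/4)·(-20, -20, 0) = (1, -3, 5).

(1, -3, 5)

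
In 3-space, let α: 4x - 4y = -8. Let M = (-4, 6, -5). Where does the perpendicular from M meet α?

Foot = M − λn with λ = (n·M − d)/|n|² = (-40 − (-8))/32 = -1.
Foot = (-4, 6, -5) − (-1)·(4, -4, 0) = (0, 2, -5).

(0, 2, -5)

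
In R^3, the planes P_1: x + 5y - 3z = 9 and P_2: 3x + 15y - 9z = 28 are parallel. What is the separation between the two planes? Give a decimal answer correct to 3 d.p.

0.056

Rescale P_2 by 1/3: x + 5y - 3z = 28/3. Then distance = |9 − (28/3)| / √35 ≈ 0.056.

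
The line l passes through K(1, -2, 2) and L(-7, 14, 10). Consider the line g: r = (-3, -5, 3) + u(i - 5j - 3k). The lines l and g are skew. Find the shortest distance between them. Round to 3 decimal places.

3.474

A direction vector for l is L − K = (-8, 16, 8).
Common perpendicular direction n = (-8, 16, 8) × (1, -5, -3) = (-8, -16, 24).
With w = (-3, -5, 3) − (1, -2, 2) = (-4, -3, 1), w · n = 104.
Distance = |w · n| / |n| = |104| / √896 ≈ 3.474.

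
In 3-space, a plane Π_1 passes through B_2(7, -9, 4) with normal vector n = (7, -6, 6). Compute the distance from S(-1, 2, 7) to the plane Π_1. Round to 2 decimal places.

9.45

Π_1: n·r = n·B_2 gives 7x - 6y + 6z = 127.
n·S − d = (7)·(-1) + (-6)·(2) + (6)·(7) − 127 = -104; |n| = √121.
Distance = |-104| / √121 = 104/√121 ≈ 9.45.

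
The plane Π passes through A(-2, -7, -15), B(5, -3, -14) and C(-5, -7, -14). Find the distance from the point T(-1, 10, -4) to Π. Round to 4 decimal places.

AB = (7, 4, 1), AC = (-3, 0, 1); a normal to Π is AB × AC = (4, -10, 12).
Using A: Π has equation 4x - 10y + 12z = -118.
n·T − d = (4)·(-1) + (-10)·(10) + (12)·(-4) − (-118) = -34; |n| = √260.
Distance = |-34| / √260 = 34/√260 ≈ 2.1086.

2.1086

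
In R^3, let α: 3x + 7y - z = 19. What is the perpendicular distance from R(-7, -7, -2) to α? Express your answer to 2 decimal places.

n·R − d = (3)·(-7) + (7)·(-7) + (-1)·(-2) − 19 = -87; |n| = √59.
Distance = |-87| / √59 = 87/√59 ≈ 11.33.

11.33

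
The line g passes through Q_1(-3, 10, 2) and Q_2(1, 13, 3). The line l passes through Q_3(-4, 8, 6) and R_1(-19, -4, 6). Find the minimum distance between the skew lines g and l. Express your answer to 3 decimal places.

0.309

A direction vector for g is Q_2 − Q_1 = (4, 3, 1).
A direction vector for l is R_1 − Q_3 = (-15, -12, 0).
Common perpendicular direction n = (4, 3, 1) × (-15, -12, 0) = (12, -15, -3).
With w = (-4, 8, 6) − (-3, 10, 2) = (-1, -2, 4), w · n = 6.
Distance = |w · n| / |n| = |6| / √378 ≈ 0.309.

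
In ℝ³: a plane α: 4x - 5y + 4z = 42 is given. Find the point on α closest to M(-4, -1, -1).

Foot = M − λn with λ = (n·M − d)/|n|² = (-15 − 42)/57 = -1.
Foot = (-4, -1, -1) − (-1)·(4, -5, 4) = (0, -6, 3).

(0, -6, 3)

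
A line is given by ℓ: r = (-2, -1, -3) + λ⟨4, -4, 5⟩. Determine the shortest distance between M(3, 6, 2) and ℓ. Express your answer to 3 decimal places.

Taking (-2, -1, -3) on ℓ with direction v = (4, -4, 5): w = M − (-2, -1, -3) = (5, 7, 5), and w × v = (55, -5, -48).
Distance = |w × v| / |v| = √5354 / √57 ≈ 9.692.

9.692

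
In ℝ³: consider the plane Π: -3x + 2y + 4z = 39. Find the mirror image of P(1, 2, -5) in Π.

(-11, 10, 11)

λ = (n·P − d)/|n|² = (-19 − 39)/29 = -2.
Reflection = P − 2λn = (1, 2, -5) − (-4)·(-3, 2, 4) = (-11, 10, 11).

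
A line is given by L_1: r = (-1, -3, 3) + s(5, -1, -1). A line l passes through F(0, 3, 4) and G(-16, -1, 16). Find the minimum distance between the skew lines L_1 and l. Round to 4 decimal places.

A direction vector for l is G − F = (-16, -4, 12).
Common perpendicular direction n = (5, -1, -1) × (-16, -4, 12) = (-16, -44, -36).
With w = (0, 3, 4) − (-1, -3, 3) = (1, 6, 1), w · n = -316.
Distance = |w · n| / |n| = |-316| / √3488 ≈ 5.3506.

5.3506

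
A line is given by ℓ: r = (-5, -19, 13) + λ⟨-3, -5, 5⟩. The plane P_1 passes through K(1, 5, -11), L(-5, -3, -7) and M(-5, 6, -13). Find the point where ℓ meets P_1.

KL = (-6, -8, 4), KM = (-6, 1, -2); a normal to P_1 is KL × KM = (12, -36, -54).
Using K: P_1 has equation 12x - 36y - 54z = 426.
Substitute r = (-5, -19, 13) + t(-3, -5, 5) into the plane: -78 + (-126)t = 426, so t = -4.
Intersection: (-5, -19, 13) + (-4)·(-3, -5, 5) = (7, 1, -7).

(7, 1, -7)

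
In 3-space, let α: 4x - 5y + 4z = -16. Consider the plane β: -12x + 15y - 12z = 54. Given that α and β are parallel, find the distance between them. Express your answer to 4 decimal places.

Rescale β by 1/(-3): 4x - 5y + 4z = -18. Then distance = |-16 − (-18)| / √57 ≈ 0.2649.

0.2649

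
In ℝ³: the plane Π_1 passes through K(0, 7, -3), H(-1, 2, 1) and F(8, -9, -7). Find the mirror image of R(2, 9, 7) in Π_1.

KH = (-1, -5, 4), KF = (8, -16, -4); a normal to Π_1 is KH × KF = (84, 28, 56).
Using K: Π_1 has equation 84x + 28y + 56z = 28.
λ = (n·R − d)/|n|² = (812 − 28)/10976 = 1/14.
Reflection = R − 2λn = (2, 9, 7) − (1/7)·(84, 28, 56) = (-10, 5, -1).

(-10, 5, -1)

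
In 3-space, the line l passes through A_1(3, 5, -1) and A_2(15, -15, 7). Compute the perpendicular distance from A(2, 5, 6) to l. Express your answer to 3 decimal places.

6.842

A direction vector for l is A_2 − A_1 = (12, -20, 8).
Taking (3, 5, -1) on l with direction v = (12, -20, 8): w = A − (3, 5, -1) = (-1, 0, 7), and w × v = (140, 92, 20).
Distance = |w × v| / |v| = √28464 / √608 ≈ 6.842.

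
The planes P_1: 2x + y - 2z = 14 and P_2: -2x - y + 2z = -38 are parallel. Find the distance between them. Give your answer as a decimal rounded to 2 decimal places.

Rescale P_2 by 1/(-1): 2x + y - 2z = 38. Then distance = |14 − 38| / √9 ≈ 8.00.

8.00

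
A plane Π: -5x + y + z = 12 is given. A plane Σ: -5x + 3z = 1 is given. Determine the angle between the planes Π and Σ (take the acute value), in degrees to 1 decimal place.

22.5

cos θ = |n₁·n₂| / (|n₁||n₂|) = |28| / (√27 · √34).
θ = arccos(0.92414) ≈ 22.5°.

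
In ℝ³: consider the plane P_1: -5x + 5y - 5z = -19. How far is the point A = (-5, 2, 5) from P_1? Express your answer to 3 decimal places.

n·A − d = (-5)·(-5) + (5)·(2) + (-5)·(5) − (-19) = 29; |n| = √75.
Distance = |29| / √75 = 29/√75 ≈ 3.349.

3.349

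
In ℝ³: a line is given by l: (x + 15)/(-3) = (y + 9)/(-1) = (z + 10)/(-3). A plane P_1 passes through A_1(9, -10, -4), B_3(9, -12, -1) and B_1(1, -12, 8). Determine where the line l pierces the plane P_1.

l has direction (-3, -1, -3) through (-15, -9, -10).
A_1B_3 = (0, -2, 3), A_1B_1 = (-8, -2, 12); a normal to P_1 is A_1B_3 × A_1B_1 = (-18, -24, -16).
Using A_1: P_1 has equation -18x - 24y - 16z = 142.
Substitute r = (-15, -9, -10) + t(-3, -1, -3) into the plane: 646 + 126t = 142, so t = -4.
Intersection: (-15, -9, -10) + (-4)·(-3, -1, -3) = (-3, -5, 2).

(-3, -5, 2)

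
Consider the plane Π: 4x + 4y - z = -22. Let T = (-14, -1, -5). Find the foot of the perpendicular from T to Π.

(-10, 3, -6)

Foot = T − λn with λ = (n·T − d)/|n|² = (-55 − (-22))/33 = -1.
Foot = (-14, -1, -5) − (-1)·(4, 4, -1) = (-10, 3, -6).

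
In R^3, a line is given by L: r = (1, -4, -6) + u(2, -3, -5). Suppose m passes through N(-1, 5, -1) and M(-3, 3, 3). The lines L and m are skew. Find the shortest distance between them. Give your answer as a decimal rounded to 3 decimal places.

0.495

A direction vector for m is M − N = (-2, -2, 4).
Common perpendicular direction n = (2, -3, -5) × (-2, -2, 4) = (-22, 2, -10).
With w = (-1, 5, -1) − (1, -4, -6) = (-2, 9, 5), w · n = 12.
Distance = |w · n| / |n| = |12| / √588 ≈ 0.495.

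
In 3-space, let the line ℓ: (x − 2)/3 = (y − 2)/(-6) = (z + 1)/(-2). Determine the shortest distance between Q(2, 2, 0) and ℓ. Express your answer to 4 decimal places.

ℓ has direction (3, -6, -2) through (2, 2, -1).
Taking (2, 2, -1) on ℓ with direction v = (3, -6, -2): w = Q − (2, 2, -1) = (0, 0, 1), and w × v = (6, 3, 0).
Distance = |w × v| / |v| = √45 / √49 ≈ 0.9583.

0.9583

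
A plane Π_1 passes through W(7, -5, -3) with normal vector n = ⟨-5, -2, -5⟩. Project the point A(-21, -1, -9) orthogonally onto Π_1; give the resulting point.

Π_1: n·r = n·W gives -5x - 2y - 5z = -10.
Foot = A − λn with λ = (n·A − d)/|n|² = (152 − (-10))/54 = 3.
Foot = (-21, -1, -9) − 3·(-5, -2, -5) = (-6, 5, 6).

(-6, 5, 6)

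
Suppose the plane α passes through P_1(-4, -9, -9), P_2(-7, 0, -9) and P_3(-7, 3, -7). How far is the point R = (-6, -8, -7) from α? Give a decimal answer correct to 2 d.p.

2.29

P_1P_2 = (-3, 9, 0), P_1P_3 = (-3, 12, 2); a normal to α is P_1P_2 × P_1P_3 = (18, 6, -9).
Using P_1: α has equation 18x + 6y - 9z = -45.
n·R − d = (18)·(-6) + (6)·(-8) + (-9)·(-7) − (-45) = -48; |n| = √441.
Distance = |-48| / √441 = 48/√441 ≈ 2.29.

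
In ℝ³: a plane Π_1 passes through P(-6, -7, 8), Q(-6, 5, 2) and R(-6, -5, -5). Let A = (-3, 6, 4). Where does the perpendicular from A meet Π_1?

PQ = (0, 12, -6), PR = (0, 2, -13); a normal to Π_1 is PQ × PR = (-144, 0, 0).
Using P: Π_1 has equation -144x = 864.
Foot = A − λn with λ = (n·A − d)/|n|² = (432 − 864)/20736 = -1/48.
Foot = (-3, 6, 4) − (-1/48)·(-144, 0, 0) = (-6, 6, 4).

(-6, 6, 4)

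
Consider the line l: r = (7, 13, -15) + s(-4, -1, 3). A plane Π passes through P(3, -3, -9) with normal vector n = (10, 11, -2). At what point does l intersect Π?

(-9, 9, -3)

Π: n·r = n·P gives 10x + 11y - 2z = 15.
Substitute r = (7, 13, -15) + t(-4, -1, 3) into the plane: 243 + (-57)t = 15, so t = 4.
Intersection: (7, 13, -15) + 4·(-4, -1, 3) = (-9, 9, -3).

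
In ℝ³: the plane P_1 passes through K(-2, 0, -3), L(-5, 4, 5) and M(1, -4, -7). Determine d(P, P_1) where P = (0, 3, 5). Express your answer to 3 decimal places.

3.400

KL = (-3, 4, 8), KM = (3, -4, -4); a normal to P_1 is KL × KM = (16, 12, 0).
Using K: P_1 has equation 16x + 12y = -32.
n·P − d = (16)·(0) + (12)·(3) + (0)·(5) − (-32) = 68; |n| = √400.
Distance = |68| / √400 = 68/√400 ≈ 3.400.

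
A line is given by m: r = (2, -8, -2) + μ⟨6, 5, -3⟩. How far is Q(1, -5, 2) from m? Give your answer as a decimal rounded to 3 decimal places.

5.086

Taking (2, -8, -2) on m with direction v = (6, 5, -3): w = Q − (2, -8, -2) = (-1, 3, 4), and w × v = (-29, 21, -23).
Distance = |w × v| / |v| = √1811 / √70 ≈ 5.086.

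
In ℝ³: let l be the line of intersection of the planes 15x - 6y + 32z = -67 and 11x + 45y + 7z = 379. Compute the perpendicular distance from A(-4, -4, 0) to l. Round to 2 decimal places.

12.99

Direction of l: (15, -6, 32) × (11, 45, 7) = (-1482, 247, 741).
A point on l: solving the two plane equations with x = -3 gives (-3, 9, 1).
Taking (-3, 9, 1) on l with direction v = (-1482, 247, 741): w = A − (-3, 9, 1) = (-1, -13, -1), and w × v = (-9386, 2223, -19513).
Distance = |w × v| / |v| = √473795894 / √2806414 ≈ 12.99.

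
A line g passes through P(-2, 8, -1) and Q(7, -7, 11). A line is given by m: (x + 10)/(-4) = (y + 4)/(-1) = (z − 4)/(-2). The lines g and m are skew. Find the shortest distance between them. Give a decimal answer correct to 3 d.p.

A direction vector for g is Q − P = (9, -15, 12).
m has direction (-4, -1, -2) through (-10, -4, 4).
Common perpendicular direction n = (9, -15, 12) × (-4, -1, -2) = (42, -30, -69).
With w = (-10, -4, 4) − (-2, 8, -1) = (-8, -12, 5), w · n = -321.
Distance = |w · n| / |n| = |-321| / √7425 ≈ 3.725.

3.725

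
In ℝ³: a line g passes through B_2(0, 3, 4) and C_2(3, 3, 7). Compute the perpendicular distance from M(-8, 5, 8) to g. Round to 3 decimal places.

8.718

A direction vector for g is C_2 − B_2 = (3, 0, 3).
Taking (0, 3, 4) on g with direction v = (3, 0, 3): w = M − (0, 3, 4) = (-8, 2, 4), and w × v = (6, 36, -6).
Distance = |w × v| / |v| = √1368 / √18 ≈ 8.718.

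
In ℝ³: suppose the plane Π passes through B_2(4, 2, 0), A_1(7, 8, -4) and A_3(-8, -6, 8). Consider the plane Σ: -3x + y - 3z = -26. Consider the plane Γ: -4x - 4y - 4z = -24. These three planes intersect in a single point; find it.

(7, -2, 1)

B_2A_1 = (3, 6, -4), B_2A_3 = (-12, -8, 8); a normal to Π is B_2A_1 × B_2A_3 = (16, 24, 48).
Using B_2: Π has equation 16x + 24y + 48z = 112.
Solving the 3×3 linear system 16x + 24y + 48z = 112, -3x + y - 3z = -26, -4x - 4y - 4z = -24 (e.g. by elimination or Cramer's rule, determinant = 512) gives (7, -2, 1).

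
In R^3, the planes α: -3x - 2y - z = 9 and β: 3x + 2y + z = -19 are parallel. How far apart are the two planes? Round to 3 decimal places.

2.673

Rescale β by 1/(-1): -3x - 2y - z = 19. Then distance = |9 − 19| / √14 ≈ 2.673.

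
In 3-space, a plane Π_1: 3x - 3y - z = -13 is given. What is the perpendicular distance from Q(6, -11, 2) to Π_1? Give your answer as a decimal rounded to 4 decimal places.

14.2238

n·Q − d = (3)·(6) + (-3)·(-11) + (-1)·(2) − (-13) = 62; |n| = √19.
Distance = |62| / √19 = 62/√19 ≈ 14.2238.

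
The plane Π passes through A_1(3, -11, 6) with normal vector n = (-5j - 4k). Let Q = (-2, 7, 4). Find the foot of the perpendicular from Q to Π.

Π: n·r = n·A_1 gives -5y - 4z = 31.
Foot = Q − λn with λ = (n·Q − d)/|n|² = (-51 − 31)/41 = -2.
Foot = (-2, 7, 4) − (-2)·(0, -5, -4) = (-2, -3, -4).

(-2, -3, -4)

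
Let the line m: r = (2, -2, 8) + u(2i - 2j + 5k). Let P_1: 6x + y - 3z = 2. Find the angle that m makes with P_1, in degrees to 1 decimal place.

sin θ = |n·v| / (|n||v|) = |-5| / (√46 · √33) = 0.12833.
θ ≈ 7.4°.

7.4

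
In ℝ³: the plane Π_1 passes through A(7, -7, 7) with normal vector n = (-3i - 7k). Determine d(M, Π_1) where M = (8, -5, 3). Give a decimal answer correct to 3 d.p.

3.283

Π_1: n·r = n·A gives -3x - 7z = -70.
n·M − d = (-3)·(8) + (0)·(-5) + (-7)·(3) − (-70) = 25; |n| = √58.
Distance = |25| / √58 = 25/√58 ≈ 3.283.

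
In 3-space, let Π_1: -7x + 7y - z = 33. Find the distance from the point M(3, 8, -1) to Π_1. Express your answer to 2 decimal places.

0.30

n·M − d = (-7)·(3) + (7)·(8) + (-1)·(-1) − 33 = 3; |n| = √99.
Distance = |3| / √99 = 3/√99 ≈ 0.30.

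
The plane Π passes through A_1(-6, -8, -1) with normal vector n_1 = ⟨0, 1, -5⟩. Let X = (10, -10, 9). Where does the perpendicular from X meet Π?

Π: n_1·r = n_1·A_1 gives y - 5z = -3.
Foot = X − λn with λ = (n·X − d)/|n|² = (-55 − (-3))/26 = -2.
Foot = (10, -10, 9) − (-2)·(0, 1, -5) = (10, -8, -1).

(10, -8, -1)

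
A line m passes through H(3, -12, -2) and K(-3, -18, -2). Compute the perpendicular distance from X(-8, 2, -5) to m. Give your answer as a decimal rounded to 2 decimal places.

17.93

A direction vector for m is K − H = (-6, -6, 0).
Taking (3, -12, -2) on m with direction v = (-6, -6, 0): w = X − (3, -12, -2) = (-11, 14, -3), and w × v = (-18, 18, 150).
Distance = |w × v| / |v| = √23148 / √72 ≈ 17.93.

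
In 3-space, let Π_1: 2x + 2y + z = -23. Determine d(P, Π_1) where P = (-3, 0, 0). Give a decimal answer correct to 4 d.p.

5.6667

n·P − d = (2)·(-3) + (2)·(0) + (1)·(0) − (-23) = 17; |n| = √9.
Distance = |17| / √9 = 17/√9 ≈ 5.6667.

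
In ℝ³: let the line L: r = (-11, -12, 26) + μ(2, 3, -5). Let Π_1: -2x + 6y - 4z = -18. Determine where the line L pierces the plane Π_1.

Substitute r = (-11, -12, 26) + t(2, 3, -5) into the plane: -154 + 34t = -18, so t = 4.
Intersection: (-11, -12, 26) + 4·(2, 3, -5) = (-3, 0, 6).

(-3, 0, 6)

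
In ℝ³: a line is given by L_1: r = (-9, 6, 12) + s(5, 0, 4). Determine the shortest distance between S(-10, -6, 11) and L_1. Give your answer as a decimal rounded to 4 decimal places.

12.0010

Taking (-9, 6, 12) on L_1 with direction v = (5, 0, 4): w = S − (-9, 6, 12) = (-1, -12, -1), and w × v = (-48, -1, 60).
Distance = |w × v| / |v| = √5905 / √41 ≈ 12.0010.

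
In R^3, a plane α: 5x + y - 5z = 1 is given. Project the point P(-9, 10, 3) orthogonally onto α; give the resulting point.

Foot = P − λn with λ = (n·P − d)/|n|² = (-50 − 1)/51 = -1.
Foot = (-9, 10, 3) − (-1)·(5, 1, -5) = (-4, 11, -2).

(-4, 11, -2)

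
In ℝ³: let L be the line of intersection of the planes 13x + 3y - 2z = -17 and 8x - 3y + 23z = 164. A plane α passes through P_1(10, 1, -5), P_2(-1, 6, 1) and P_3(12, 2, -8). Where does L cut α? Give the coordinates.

(0, -1, 7)

Direction of L: (13, 3, -2) × (8, -3, 23) = (63, -315, -63).
A point on L: solving the two plane equations with x = -3 gives (-3, 14, 10).
P_1P_2 = (-11, 5, 6), P_1P_3 = (2, 1, -3); a normal to α is P_1P_2 × P_1P_3 = (-21, -21, -21).
Using P_1: α has equation -21x - 21y - 21z = -126.
Substitute r = (-3, 14, 10) + t(63, -315, -63) into the plane: -441 + 6615t = -126, so t = 1/21.
Intersection: (-3, 14, 10) + (1/21)·(63, -315, -63) = (0, -1, 7).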